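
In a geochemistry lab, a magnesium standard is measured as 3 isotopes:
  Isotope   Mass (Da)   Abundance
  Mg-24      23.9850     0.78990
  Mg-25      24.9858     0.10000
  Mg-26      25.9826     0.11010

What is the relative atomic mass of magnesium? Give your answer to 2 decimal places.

Weight each isotope mass by its fractional abundance: 0.78990 × 23.9850 + 0.10000 × 24.9858 + 0.11010 × 25.9826
= 18.94575 + 2.49858 + 2.86068 = 24.30501 Da

24.31 Da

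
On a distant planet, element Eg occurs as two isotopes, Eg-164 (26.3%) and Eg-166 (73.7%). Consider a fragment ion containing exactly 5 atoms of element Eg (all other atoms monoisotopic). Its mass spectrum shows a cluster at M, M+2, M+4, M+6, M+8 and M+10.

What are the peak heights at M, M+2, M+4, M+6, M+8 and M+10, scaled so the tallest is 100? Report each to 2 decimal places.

0.32 : 4.54 : 25.47 : 71.37 : 100.00 : 56.05

Each Eg atom is independently Eg-164 (p = 0.263) or Eg-166 (q = 0.737); the cluster is the binomial expansion (p + q)^5.
P(M) = 0.263^5 = 0.001258
P(M+2) = 5 × 0.263^4 × 0.737^1 = 0.017630
P(M+4) = 10 × 0.263^3 × 0.737^2 = 0.098810
P(M+6) = 10 × 0.263^2 × 0.737^3 = 0.276894
P(M+8) = 5 × 0.263^1 × 0.737^4 = 0.387968
P(M+10) = 0.737^5 = 0.217439
The M+8 peak is largest (0.387968); scaling to 100 gives 0.32 : 4.54 : 25.47 : 71.37 : 100.00 : 56.05.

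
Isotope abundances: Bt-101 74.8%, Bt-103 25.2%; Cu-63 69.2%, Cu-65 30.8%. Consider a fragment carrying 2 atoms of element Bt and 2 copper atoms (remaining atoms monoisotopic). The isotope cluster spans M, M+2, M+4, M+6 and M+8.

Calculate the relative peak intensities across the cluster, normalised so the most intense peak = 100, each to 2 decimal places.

Element Bt pattern (n=2): 0.559504 : 0.376992 : 0.063504
Copper pattern (n=2): 0.478864 : 0.426272 : 0.094864
Convolve the two distributions (both contribute in 2-u steps):
  M: 0.559504×0.478864 = 0.267926
  M+2: 0.559504×0.426272 + 0.376992×0.478864 = 0.419029
  M+4: 0.559504×0.094864 + 0.376992×0.426272 + 0.063504×0.478864 = 0.244188
  M+6: 0.376992×0.094864 + 0.063504×0.426272 = 0.062833
  M+8: 0.063504×0.094864 = 0.006024
Scale to base peak (0.419029) = 100: 63.94 : 100.00 : 58.27 : 14.99 : 1.44

63.94 : 100.00 : 58.27 : 14.99 : 1.44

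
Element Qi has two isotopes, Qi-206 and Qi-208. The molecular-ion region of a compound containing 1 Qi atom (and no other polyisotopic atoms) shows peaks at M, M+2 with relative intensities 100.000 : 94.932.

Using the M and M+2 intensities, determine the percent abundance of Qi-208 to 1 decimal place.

48.7%

If p is the fraction of Qi that is Qi-206, then I(M+2)/I(M) = [C(1,1)·p^0·(1−p)] / p^1 = 1·(1−p)/p = 94.932/100.000 = 0.9493
(1−p)/p = 0.9493/1 = 0.9493  ⇒  p = 1/(1 + 0.9493) = 0.5130
Qi-206: 51.3%, Qi-208: 48.7%.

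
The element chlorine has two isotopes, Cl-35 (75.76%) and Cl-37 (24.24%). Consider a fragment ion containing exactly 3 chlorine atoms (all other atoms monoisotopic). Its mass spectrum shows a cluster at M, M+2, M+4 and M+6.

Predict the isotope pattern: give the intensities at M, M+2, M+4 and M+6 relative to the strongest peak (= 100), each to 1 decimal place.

Each Cl atom is independently Cl-35 (p = 0.7576) or Cl-37 (q = 0.2424); the cluster is the binomial expansion (p + q)^3.
P(M) = 0.7576^3 = 0.434830
P(M+2) = 3 × 0.7576^2 × 0.2424^1 = 0.417382
P(M+4) = 3 × 0.7576^1 × 0.2424^2 = 0.133545
P(M+6) = 0.2424^3 = 0.014243
The M peak is largest (0.434830); scaling to 100 gives 100.0 : 96.0 : 30.7 : 3.3.

100.0 : 96.0 : 30.7 : 3.3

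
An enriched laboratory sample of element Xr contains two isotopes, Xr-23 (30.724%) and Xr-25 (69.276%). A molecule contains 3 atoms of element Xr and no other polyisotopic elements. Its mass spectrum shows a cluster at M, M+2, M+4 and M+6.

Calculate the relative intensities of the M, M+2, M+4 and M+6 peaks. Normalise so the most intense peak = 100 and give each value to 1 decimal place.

The 3 Xr atoms are independent, so intensities follow the terms of (0.30724 + 0.69276)^3.
P(M) = 0.30724^3 = 0.029002
P(M+2) = 3 × 0.30724^2 × 0.69276^1 = 0.196182
P(M+4) = 3 × 0.30724^1 × 0.69276^2 = 0.442349
P(M+6) = 0.69276^3 = 0.332467
The M+4 peak is largest (0.442349); scaling to 100 gives 6.6 : 44.4 : 100.0 : 75.2.

6.6 : 44.4 : 100.0 : 75.2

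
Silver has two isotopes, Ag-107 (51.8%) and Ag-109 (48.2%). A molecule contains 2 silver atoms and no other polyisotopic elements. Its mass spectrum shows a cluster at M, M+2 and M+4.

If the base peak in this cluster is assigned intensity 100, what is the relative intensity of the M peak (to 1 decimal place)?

Binomial terms of (0.518 + 0.482)^2: M 0.2683, M+2 0.4994, M+4 0.2323 → M+2 is the base peak.
P(M+2) = C(2,1) × 0.518^1 × 0.482^1 = 2 × 0.5180 × 0.4820 = 0.499352 (base)
P(M) = C(2,0) × 0.518^2 × 0.482^0 = 1 × 0.268324 × 1.0000 = 0.268324
Relative intensity = 0.268324 / 0.499352 × 100 = 53.7

53.7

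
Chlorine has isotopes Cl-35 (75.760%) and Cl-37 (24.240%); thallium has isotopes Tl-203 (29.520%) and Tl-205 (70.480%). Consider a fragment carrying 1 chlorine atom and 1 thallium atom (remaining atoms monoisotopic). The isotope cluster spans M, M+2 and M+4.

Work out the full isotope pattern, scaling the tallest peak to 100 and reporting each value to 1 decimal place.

Chlorine pattern (n=1): 0.7576 : 0.2424
Thallium pattern (n=1): 0.2952 : 0.7048
Convolve the two distributions (both contribute in 2-u steps):
  M: 0.7576×0.2952 = 0.223644
  M+2: 0.7576×0.7048 + 0.2424×0.2952 = 0.605513
  M+4: 0.2424×0.7048 = 0.170844
Scale to base peak (0.605513) = 100: 36.9 : 100.0 : 28.2

36.9 : 100.0 : 28.2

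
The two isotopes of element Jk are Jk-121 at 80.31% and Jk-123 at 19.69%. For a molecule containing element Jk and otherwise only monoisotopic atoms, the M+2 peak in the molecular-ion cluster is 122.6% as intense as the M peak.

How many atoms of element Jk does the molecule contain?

The M+2/M ratio from n Jk atoms is n · q/p = n · 0.1969/0.8031.
n = 1.226 × 0.8031/0.1969 = 5.00 ≈ 5

5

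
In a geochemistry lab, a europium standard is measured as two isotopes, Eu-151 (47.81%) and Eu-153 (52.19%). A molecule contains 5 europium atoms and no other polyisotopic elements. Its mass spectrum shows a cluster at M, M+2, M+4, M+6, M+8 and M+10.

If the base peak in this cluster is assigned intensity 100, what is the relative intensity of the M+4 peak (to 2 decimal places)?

91.61

Binomial terms of (0.4781 + 0.5219)^5: M 0.0250, M+2 0.1363, M+4 0.2977, M+6 0.3249, M+8 0.1774, M+10 0.0387 → M+6 is the base peak.
P(M+6) = C(5,3) × 0.4781^2 × 0.5219^3 = 10 × 0.22857961 × 0.14215492 = 0.324937 (base)
P(M+4) = C(5,2) × 0.4781^3 × 0.5219^2 = 10 × 0.10928391 × 0.27237961 = 0.297667
Relative intensity = 0.297667 / 0.324937 × 100 = 91.61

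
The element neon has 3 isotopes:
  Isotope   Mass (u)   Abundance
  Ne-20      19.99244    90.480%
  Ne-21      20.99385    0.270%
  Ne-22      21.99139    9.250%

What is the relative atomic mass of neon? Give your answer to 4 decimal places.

The abundance-weighted mean is 0.90480 × 19.99244 + 0.00270 × 20.99385 + 0.09250 × 21.99139
= 18.089160 + 0.056683 + 2.034204 = 20.180047 u

20.1800 u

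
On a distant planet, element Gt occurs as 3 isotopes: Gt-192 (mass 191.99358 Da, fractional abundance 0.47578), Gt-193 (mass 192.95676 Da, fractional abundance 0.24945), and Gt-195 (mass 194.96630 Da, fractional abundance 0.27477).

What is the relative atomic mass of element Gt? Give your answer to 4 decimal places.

Average mass = Σ (abundance × isotope mass) = 0.47578 × 191.99358 + 0.24945 × 192.95676 + 0.27477 × 194.96630
= 91.346705 + 48.133064 + 53.570890 = 193.050659 Da

193.0507 Da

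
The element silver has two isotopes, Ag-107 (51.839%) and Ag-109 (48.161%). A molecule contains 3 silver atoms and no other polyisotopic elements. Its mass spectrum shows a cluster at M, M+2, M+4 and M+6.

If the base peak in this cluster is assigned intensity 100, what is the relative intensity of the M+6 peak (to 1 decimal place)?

(0.51839 + 0.48161)^3 gives M 0.1393, M+2 0.3883, M+4 0.3607, M+6 0.1117; the largest is M+2.
P(M+2) = C(3,1) × 0.51839^2 × 0.48161^1 = 3 × 0.26872819 × 0.48161 = 0.388267 (base)
P(M+6) = C(3,3) × 0.51839^0 × 0.48161^3 = 1 × 1.0000 × 0.11170857 = 0.111709
Relative intensity = 0.111709 / 0.388267 × 100 = 28.8

28.8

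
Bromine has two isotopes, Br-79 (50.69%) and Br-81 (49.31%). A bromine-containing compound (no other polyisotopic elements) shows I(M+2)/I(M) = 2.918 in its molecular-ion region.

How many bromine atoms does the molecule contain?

For n independent Br atoms, I(M+2)/I(M) = n · (abundance Br-81) / (abundance Br-79) = n · 0.4931/0.5069.
n = 2.918 × 0.5069/0.4931 = 3.00 ≈ 3

3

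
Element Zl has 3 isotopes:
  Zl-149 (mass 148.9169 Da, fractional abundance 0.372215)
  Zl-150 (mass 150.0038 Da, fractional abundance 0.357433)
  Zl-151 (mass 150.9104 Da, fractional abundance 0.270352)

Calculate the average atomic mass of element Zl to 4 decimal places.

Average mass = Σ (abundance × isotope mass) = 0.372215 × 148.9169 + 0.357433 × 150.0038 + 0.270352 × 150.9104
= 55.42910 + 53.61631 + 40.79893 = 149.84434 Da

149.8443 Da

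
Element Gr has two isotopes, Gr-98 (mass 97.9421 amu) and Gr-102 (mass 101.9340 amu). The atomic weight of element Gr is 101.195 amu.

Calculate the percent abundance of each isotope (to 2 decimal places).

With x = fraction of Gr-98 (so Gr-102 is 1 − x):
97.9421·x + 101.9340·(1 − x) = 101.195
(97.9421 − 101.9340)·x = 101.195 − 101.9340
x = -0.7390 / -3.9919 = 0.18512 → 18.51% Gr-98, 81.49% Gr-102.

Gr-98: 18.51%, Gr-102: 81.49%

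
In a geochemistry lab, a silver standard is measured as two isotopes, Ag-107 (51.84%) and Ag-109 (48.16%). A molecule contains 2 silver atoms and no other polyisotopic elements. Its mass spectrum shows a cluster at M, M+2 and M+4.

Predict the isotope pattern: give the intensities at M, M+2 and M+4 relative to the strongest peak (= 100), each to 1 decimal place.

The 2 Ag atoms are independent, so intensities follow the terms of (0.5184 + 0.4816)^2.
P(M) = 0.5184^2 = 0.268739
P(M+2) = 2 × 0.5184^1 × 0.4816^1 = 0.499323
P(M+4) = 0.4816^2 = 0.231939
The M+2 peak is largest (0.499323); scaling to 100 gives 53.8 : 100.0 : 46.5.

53.8 : 100.0 : 46.5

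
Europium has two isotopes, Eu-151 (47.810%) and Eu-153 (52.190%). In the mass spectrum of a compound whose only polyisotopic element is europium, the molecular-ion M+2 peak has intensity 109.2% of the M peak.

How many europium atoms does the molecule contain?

For n independent Eu atoms, I(M+2)/I(M) = n · (abundance Eu-153) / (abundance Eu-151) = n · 0.52190/0.47810.
n = 1.092 × 0.47810/0.52190 = 1.00 ≈ 1

1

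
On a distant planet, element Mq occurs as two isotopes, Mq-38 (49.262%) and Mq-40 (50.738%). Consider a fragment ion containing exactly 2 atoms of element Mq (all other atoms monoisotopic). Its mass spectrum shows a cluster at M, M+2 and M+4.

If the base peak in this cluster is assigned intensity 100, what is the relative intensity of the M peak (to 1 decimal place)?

48.5

(0.49262 + 0.50738)^2 gives M 0.2427, M+2 0.4999, M+4 0.2574; the largest is M+2.
P(M+2) = C(2,1) × 0.49262^1 × 0.50738^1 = 2 × 0.49262 × 0.50738 = 0.499891 (base)
P(M) = C(2,0) × 0.49262^2 × 0.50738^0 = 1 × 0.24267446 × 1.0000 = 0.242674
Relative intensity = 0.242674 / 0.499891 × 100 = 48.5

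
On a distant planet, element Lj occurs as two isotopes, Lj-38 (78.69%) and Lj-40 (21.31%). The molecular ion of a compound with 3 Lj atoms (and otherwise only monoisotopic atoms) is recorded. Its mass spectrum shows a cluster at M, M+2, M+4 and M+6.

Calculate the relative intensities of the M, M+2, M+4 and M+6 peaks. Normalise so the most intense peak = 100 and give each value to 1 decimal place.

The 3 Lj atoms are independent, so intensities follow the terms of (0.7869 + 0.2131)^3.
P(M) = 0.7869^3 = 0.487258
P(M+2) = 3 × 0.7869^2 × 0.2131^1 = 0.395862
P(M+4) = 3 × 0.7869^1 × 0.2131^2 = 0.107203
P(M+6) = 0.2131^3 = 0.009677
The M peak is largest (0.487258); scaling to 100 gives 100.0 : 81.2 : 22.0 : 2.0.

100.0 : 81.2 : 22.0 : 2.0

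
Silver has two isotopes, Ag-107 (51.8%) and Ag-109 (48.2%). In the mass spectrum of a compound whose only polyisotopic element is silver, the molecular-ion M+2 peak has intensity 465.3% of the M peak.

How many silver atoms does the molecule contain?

With n Ag atoms, P(M+2)/P(M) = C(n,1)·p^(n−1)q / p^n = n·q/p = n · 0.482/0.518.
n = 4.653 × 0.518/0.482 = 5.00 ≈ 5

5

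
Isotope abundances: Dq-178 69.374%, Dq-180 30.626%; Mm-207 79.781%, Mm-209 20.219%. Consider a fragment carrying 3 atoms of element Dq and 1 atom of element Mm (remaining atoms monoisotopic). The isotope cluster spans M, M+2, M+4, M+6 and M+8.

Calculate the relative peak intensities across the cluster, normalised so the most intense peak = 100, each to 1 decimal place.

Element Dq pattern (n=3): 0.33387985 : 0.44218602 : 0.19520842 : 0.02872571
Element Mm pattern (n=1): 0.79781 : 0.20219
Convolve the two distributions (both contribute in 2-u steps):
  M: 0.33387985×0.79781 = 0.266373
  M+2: 0.33387985×0.20219 + 0.44218602×0.79781 = 0.420288
  M+4: 0.44218602×0.20219 + 0.19520842×0.79781 = 0.245145
  M+6: 0.19520842×0.20219 + 0.02872571×0.79781 = 0.062387
  M+8: 0.02872571×0.20219 = 0.005808
Scale to base peak (0.420288) = 100: 63.4 : 100.0 : 58.3 : 14.8 : 1.4

63.4 : 100.0 : 58.3 : 14.8 : 1.4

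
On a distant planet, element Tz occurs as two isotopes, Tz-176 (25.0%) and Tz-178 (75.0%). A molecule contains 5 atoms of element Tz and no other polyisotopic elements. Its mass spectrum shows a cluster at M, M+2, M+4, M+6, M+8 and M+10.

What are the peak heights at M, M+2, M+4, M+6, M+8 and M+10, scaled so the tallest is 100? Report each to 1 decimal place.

The 5 Tz atoms are independent, so intensities follow the terms of (0.250 + 0.750)^5.
P(M) = 0.250^5 = 0.000977
P(M+2) = 5 × 0.250^4 × 0.750^1 = 0.014648
P(M+4) = 10 × 0.250^3 × 0.750^2 = 0.087891
P(M+6) = 10 × 0.250^2 × 0.750^3 = 0.263672
P(M+8) = 5 × 0.250^1 × 0.750^4 = 0.395508
P(M+10) = 0.750^5 = 0.237305
The M+8 peak is largest (0.395508); scaling to 100 gives 0.2 : 3.7 : 22.2 : 66.7 : 100.0 : 60.0.

0.2 : 3.7 : 22.2 : 66.7 : 100.0 : 60.0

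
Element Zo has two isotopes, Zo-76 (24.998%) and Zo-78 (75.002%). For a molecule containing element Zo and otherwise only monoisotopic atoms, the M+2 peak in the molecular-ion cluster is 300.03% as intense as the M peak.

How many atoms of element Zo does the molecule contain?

1

For n independent Zo atoms, I(M+2)/I(M) = n · (abundance Zo-78) / (abundance Zo-76) = n · 0.75002/0.24998.
n = 3.0003 × 0.24998/0.75002 = 1.00 ≈ 1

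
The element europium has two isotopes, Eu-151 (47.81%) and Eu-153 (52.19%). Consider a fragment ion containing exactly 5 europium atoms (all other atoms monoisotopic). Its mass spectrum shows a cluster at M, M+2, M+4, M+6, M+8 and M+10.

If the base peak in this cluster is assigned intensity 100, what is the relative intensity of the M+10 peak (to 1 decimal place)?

(0.4781 + 0.5219)^5 gives M 0.0250, M+2 0.1363, M+4 0.2977, M+6 0.3249, M+8 0.1774, M+10 0.0387; the largest is M+6.
P(M+6) = C(5,3) × 0.4781^2 × 0.5219^3 = 10 × 0.22857961 × 0.14215492 = 0.324937 (base)
P(M+10) = C(5,5) × 0.4781^0 × 0.5219^5 = 1 × 1.0000 × 0.0387201 = 0.038720
Relative intensity = 0.038720 / 0.324937 × 100 = 11.9

11.9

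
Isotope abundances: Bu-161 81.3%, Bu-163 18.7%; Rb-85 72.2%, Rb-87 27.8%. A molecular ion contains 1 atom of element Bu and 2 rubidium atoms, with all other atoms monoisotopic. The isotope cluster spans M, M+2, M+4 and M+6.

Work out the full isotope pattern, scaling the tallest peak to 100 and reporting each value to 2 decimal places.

Element Bu pattern (n=1): 0.8130 : 0.1870
Rubidium pattern (n=2): 0.521284 : 0.401432 : 0.077284
Convolve the two distributions (both contribute in 2-u steps):
  M: 0.8130×0.521284 = 0.423804
  M+2: 0.8130×0.401432 + 0.1870×0.521284 = 0.423844
  M+4: 0.8130×0.077284 + 0.1870×0.401432 = 0.137900
  M+6: 0.1870×0.077284 = 0.014452
Scale to base peak (0.423844) = 100: 99.99 : 100.00 : 32.54 : 3.41

99.99 : 100.00 : 32.54 : 3.41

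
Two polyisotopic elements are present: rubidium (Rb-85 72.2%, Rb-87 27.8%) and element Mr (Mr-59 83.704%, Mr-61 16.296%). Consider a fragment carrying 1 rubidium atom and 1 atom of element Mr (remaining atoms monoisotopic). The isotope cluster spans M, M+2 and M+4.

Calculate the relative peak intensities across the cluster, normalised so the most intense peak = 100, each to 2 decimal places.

Rubidium pattern (n=1): 0.7220 : 0.2780
Element Mr pattern (n=1): 0.83704 : 0.16296
Convolve the two distributions (both contribute in 2-u steps):
  M: 0.7220×0.83704 = 0.604343
  M+2: 0.7220×0.16296 + 0.2780×0.83704 = 0.350354
  M+4: 0.2780×0.16296 = 0.045303
Scale to base peak (0.604343) = 100: 100.00 : 57.97 : 7.50

100.00 : 57.97 : 7.50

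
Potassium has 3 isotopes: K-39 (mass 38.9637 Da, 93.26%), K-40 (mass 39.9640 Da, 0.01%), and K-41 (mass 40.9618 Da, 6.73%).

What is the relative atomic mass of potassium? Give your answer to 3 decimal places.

Weight each isotope mass by its fractional abundance: 0.9326 × 38.9637 + 0.0001 × 39.9640 + 0.0673 × 40.9618
= 36.33755 + 0.00400 + 2.75673 = 39.09828 Da

39.098 Da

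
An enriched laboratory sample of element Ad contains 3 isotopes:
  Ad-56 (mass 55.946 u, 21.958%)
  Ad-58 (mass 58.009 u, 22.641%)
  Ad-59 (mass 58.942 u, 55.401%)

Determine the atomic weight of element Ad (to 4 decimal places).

Ar = Σ fᵢ·mᵢ = 0.21958 × 55.946 + 0.22641 × 58.009 + 0.55401 × 58.942
= 12.28462 + 13.13382 + 32.65446 = 58.07290 u

58.0729 u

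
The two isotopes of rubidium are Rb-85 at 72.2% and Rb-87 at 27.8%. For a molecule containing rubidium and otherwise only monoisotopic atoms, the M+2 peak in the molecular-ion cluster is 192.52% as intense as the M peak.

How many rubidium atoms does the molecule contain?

The M+2/M ratio from n Rb atoms is n · q/p = n · 0.278/0.722.
n = 1.9252 × 0.722/0.278 = 5.00 ≈ 5

5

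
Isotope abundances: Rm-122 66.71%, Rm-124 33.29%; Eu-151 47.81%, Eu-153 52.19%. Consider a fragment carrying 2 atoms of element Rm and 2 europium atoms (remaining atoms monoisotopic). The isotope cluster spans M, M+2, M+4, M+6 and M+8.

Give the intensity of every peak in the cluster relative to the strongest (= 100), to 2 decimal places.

Element Rm pattern (n=2): 0.44502241 : 0.44415518 : 0.11082241
Europium pattern (n=2): 0.22857961 : 0.49904078 : 0.27237961
Convolve the two distributions (both contribute in 2-u steps):
  M: 0.44502241×0.22857961 = 0.101723
  M+2: 0.44502241×0.49904078 + 0.44415518×0.22857961 = 0.323609
  M+4: 0.44502241×0.27237961 + 0.44415518×0.49904078 + 0.11082241×0.22857961 = 0.368198
  M+6: 0.44415518×0.27237961 + 0.11082241×0.49904078 = 0.176284
  M+8: 0.11082241×0.27237961 = 0.030186
Scale to base peak (0.368198) = 100: 27.63 : 87.89 : 100.00 : 47.88 : 8.20

27.63 : 87.89 : 100.00 : 47.88 : 8.20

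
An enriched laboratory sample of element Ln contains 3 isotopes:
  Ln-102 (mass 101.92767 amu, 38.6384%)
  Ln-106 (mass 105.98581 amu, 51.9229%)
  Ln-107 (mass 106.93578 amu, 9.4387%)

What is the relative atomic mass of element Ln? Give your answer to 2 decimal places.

Ar = Σ fᵢ·mᵢ = 0.386384 × 101.92767 + 0.519229 × 105.98581 + 0.094387 × 106.93578
= 39.383221 + 55.030906 + 10.093347 = 104.507474 amu

104.51 amu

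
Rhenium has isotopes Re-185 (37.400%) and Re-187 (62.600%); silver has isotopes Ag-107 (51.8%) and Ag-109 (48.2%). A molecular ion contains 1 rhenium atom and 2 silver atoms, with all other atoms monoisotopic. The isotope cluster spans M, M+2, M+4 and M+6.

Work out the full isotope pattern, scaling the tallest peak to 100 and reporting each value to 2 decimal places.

25.12 : 88.80 : 100.00 : 36.41

Rhenium pattern (n=1): 0.3740 : 0.6260
Silver pattern (n=2): 0.268324 : 0.499352 : 0.232324
Convolve the two distributions (both contribute in 2-u steps):
  M: 0.3740×0.268324 = 0.100353
  M+2: 0.3740×0.499352 + 0.6260×0.268324 = 0.354728
  M+4: 0.3740×0.232324 + 0.6260×0.499352 = 0.399484
  M+6: 0.6260×0.232324 = 0.145435
Scale to base peak (0.399484) = 100: 25.12 : 88.80 : 100.00 : 36.41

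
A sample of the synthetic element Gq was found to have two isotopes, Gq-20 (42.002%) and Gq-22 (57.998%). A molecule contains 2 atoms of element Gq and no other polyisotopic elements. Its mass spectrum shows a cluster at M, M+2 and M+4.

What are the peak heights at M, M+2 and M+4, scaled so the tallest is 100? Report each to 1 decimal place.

Expanding (0.42002 + 0.57998)^2:
P(M) = 0.42002^2 = 0.176417
P(M+2) = 2 × 0.42002^1 × 0.57998^1 = 0.487206
P(M+4) = 0.57998^2 = 0.336377
The M+2 peak is largest (0.487206); scaling to 100 gives 36.2 : 100.0 : 69.0.

36.2 : 100.0 : 69.0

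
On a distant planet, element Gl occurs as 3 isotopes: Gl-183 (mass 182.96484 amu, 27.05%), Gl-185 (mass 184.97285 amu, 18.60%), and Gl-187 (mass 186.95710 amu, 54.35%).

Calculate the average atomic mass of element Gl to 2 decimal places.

Weight each isotope mass by its fractional abundance: 0.2705 × 182.96484 + 0.1860 × 184.97285 + 0.5435 × 186.95710
= 49.491989 + 34.404950 + 101.611184 = 185.508123 amu

185.51 amu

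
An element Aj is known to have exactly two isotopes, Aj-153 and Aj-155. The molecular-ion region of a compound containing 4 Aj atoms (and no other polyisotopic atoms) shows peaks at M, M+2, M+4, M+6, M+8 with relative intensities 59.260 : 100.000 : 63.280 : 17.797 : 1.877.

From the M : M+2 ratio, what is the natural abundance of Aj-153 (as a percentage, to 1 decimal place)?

70.3%

Write p for the Aj-153 fraction. I(M+2)/I(M) = [C(4,1)·p^3·(1−p)] / p^4 = 4·(1−p)/p = 100.000/59.260 = 1.6875
(1−p)/p = 1.6875/4 = 0.4219  ⇒  p = 1/(1 + 0.4219) = 0.7033
Aj-153: 70.3%, Aj-155: 29.7%.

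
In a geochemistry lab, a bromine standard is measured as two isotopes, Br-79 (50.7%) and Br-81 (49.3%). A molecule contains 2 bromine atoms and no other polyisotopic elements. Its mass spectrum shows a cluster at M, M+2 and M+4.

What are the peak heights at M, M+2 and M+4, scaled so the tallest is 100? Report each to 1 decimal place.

51.4 : 100.0 : 48.6

Expanding (0.507 + 0.493)^2:
P(M) = 0.507^2 = 0.257049
P(M+2) = 2 × 0.507^1 × 0.493^1 = 0.499902
P(M+4) = 0.493^2 = 0.243049
The M+2 peak is largest (0.499902); scaling to 100 gives 51.4 : 100.0 : 48.6.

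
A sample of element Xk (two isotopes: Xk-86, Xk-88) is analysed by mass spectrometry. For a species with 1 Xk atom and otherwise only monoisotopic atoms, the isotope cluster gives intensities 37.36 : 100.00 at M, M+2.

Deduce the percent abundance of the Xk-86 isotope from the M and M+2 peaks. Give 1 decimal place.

27.2%

If p is the fraction of Xk that is Xk-86, then I(M+2)/I(M) = [C(1,1)·p^0·(1−p)] / p^1 = 1·(1−p)/p = 100.00/37.36 = 2.6767
(1−p)/p = 2.6767/1 = 2.6767  ⇒  p = 1/(1 + 2.6767) = 0.2720
Xk-86: 27.2%, Xk-88: 72.8%.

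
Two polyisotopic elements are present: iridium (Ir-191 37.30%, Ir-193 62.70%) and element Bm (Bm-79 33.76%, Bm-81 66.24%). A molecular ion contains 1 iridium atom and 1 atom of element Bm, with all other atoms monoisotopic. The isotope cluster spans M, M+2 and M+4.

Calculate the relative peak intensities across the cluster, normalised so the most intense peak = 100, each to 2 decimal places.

Iridium pattern (n=1): 0.3730 : 0.6270
Element Bm pattern (n=1): 0.3376 : 0.6624
Convolve the two distributions (both contribute in 2-u steps):
  M: 0.3730×0.3376 = 0.125925
  M+2: 0.3730×0.6624 + 0.6270×0.3376 = 0.458750
  M+4: 0.6270×0.6624 = 0.415325
Scale to base peak (0.458750) = 100: 27.45 : 100.00 : 90.53

27.45 : 100.00 : 90.53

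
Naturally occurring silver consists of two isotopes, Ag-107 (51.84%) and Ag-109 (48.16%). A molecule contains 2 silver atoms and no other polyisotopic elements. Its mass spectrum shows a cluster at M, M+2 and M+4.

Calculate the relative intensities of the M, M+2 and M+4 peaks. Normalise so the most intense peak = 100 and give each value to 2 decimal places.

53.82 : 100.00 : 46.45

Each Ag atom is independently Ag-107 (p = 0.5184) or Ag-109 (q = 0.4816); the cluster is the binomial expansion (p + q)^2.
P(M) = 0.5184^2 = 0.268739
P(M+2) = 2 × 0.5184^1 × 0.4816^1 = 0.499323
P(M+4) = 0.4816^2 = 0.231939
The M+2 peak is largest (0.499323); scaling to 100 gives 53.82 : 100.00 : 46.45.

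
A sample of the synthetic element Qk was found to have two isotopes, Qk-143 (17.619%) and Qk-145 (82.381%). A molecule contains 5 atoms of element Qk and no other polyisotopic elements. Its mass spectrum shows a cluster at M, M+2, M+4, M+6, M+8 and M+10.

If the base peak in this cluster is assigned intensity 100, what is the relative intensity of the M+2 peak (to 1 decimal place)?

(0.17619 + 0.82381)^5 gives M 0.0002, M+2 0.0040, M+4 0.0371, M+6 0.1736, M+8 0.4058, M+10 0.3794; the largest is M+8.
P(M+8) = C(5,4) × 0.17619^1 × 0.82381^4 = 5 × 0.17619 × 0.46058335 = 0.405751 (base)
P(M+2) = C(5,1) × 0.17619^4 × 0.82381^1 = 5 × 0.00096366 × 0.82381 = 0.003969
Relative intensity = 0.003969 / 0.405751 × 100 = 1.0

1.0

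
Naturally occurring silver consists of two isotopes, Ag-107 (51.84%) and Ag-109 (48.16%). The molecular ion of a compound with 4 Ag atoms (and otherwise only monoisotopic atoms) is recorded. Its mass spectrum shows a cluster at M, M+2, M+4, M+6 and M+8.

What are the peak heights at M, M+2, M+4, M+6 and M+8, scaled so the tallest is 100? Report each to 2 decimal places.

19.31 : 71.76 : 100.00 : 61.93 : 14.38

Expanding (0.5184 + 0.4816)^4:
P(M) = 0.5184^4 = 0.072220
P(M+2) = 4 × 0.5184^3 × 0.4816^1 = 0.268375
P(M+4) = 6 × 0.5184^2 × 0.4816^2 = 0.373985
P(M+6) = 4 × 0.5184^1 × 0.4816^3 = 0.231624
P(M+8) = 0.4816^4 = 0.053795
The M+4 peak is largest (0.373985); scaling to 100 gives 19.31 : 71.76 : 100.00 : 61.93 : 14.38.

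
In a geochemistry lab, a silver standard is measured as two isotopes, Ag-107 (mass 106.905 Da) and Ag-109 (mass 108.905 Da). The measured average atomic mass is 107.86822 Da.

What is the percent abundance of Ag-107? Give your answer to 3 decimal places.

Let x be the fractional abundance of Ag-107; then Ag-109 has abundance 1 − x.
106.905·x + 108.905·(1 − x) = 107.86822
(106.905 − 108.905)·x = 107.86822 − 108.905
x = -1.03678 / -2.000 = 0.51839 → 51.839% Ag-107, 48.161% Ag-109.

51.839%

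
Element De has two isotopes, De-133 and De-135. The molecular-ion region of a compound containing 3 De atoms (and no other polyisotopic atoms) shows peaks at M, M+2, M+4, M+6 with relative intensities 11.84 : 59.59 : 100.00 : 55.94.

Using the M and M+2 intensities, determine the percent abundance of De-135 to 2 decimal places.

62.65%

If p is the fraction of De that is De-133, then I(M+2)/I(M) = [C(3,1)·p^2·(1−p)] / p^3 = 3·(1−p)/p = 59.59/11.84 = 5.0329
(1−p)/p = 5.0329/3 = 1.6776  ⇒  p = 1/(1 + 1.6776) = 0.3735
De-133: 37.35%, De-135: 62.65%.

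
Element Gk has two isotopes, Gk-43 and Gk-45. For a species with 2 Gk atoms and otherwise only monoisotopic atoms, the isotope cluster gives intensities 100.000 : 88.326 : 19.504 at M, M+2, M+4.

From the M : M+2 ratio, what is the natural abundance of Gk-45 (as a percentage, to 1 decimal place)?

30.6%

Let p = fractional abundance of Gk-43. I(M+2)/I(M) = [C(2,1)·p^1·(1−p)] / p^2 = 2·(1−p)/p = 88.326/100.000 = 0.8833
(1−p)/p = 0.8833/2 = 0.4416  ⇒  p = 1/(1 + 0.4416) = 0.6937
Gk-43: 69.4%, Gk-45: 30.6%.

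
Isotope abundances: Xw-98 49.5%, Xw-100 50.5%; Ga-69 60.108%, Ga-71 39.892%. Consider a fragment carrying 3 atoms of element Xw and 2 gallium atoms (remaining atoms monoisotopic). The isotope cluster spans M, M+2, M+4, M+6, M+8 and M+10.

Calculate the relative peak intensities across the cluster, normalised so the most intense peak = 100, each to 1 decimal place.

13.1 : 57.5 : 100.0 : 86.0 : 36.5 : 6.1

Element Xw pattern (n=3): 0.12128738 : 0.37121287 : 0.37871212 : 0.12878763
Gallium pattern (n=2): 0.36129717 : 0.47956567 : 0.15913717
Convolve the two distributions (both contribute in 2-u steps):
  M: 0.12128738×0.36129717 = 0.043821
  M+2: 0.12128738×0.47956567 + 0.37121287×0.36129717 = 0.192283
  M+4: 0.12128738×0.15913717 + 0.37121287×0.47956567 + 0.37871212×0.36129717 = 0.334150
  M+6: 0.37121287×0.15913717 + 0.37871212×0.47956567 + 0.12878763×0.36129717 = 0.287222
  M+8: 0.37871212×0.15913717 + 0.12878763×0.47956567 = 0.122029
  M+10: 0.12878763×0.15913717 = 0.020495
Scale to base peak (0.334150) = 100: 13.1 : 57.5 : 100.0 : 86.0 : 36.5 : 6.1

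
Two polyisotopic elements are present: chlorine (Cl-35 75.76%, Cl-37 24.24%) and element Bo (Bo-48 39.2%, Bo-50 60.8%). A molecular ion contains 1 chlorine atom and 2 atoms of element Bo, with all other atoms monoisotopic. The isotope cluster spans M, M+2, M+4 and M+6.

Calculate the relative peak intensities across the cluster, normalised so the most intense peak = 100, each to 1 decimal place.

29.2 : 100.0 : 99.3 : 22.5

Chlorine pattern (n=1): 0.7576 : 0.2424
Element Bo pattern (n=2): 0.153664 : 0.476672 : 0.369664
Convolve the two distributions (both contribute in 2-u steps):
  M: 0.7576×0.153664 = 0.116416
  M+2: 0.7576×0.476672 + 0.2424×0.153664 = 0.398375
  M+4: 0.7576×0.369664 + 0.2424×0.476672 = 0.395603
  M+6: 0.2424×0.369664 = 0.089607
Scale to base peak (0.398375) = 100: 29.2 : 100.0 : 99.3 : 22.5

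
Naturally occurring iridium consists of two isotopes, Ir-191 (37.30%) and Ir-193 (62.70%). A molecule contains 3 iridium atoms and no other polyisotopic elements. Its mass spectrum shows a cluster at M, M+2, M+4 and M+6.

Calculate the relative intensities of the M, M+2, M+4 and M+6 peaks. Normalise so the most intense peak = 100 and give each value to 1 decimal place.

11.8 : 59.5 : 100.0 : 56.0

Expanding (0.3730 + 0.6270)^3:
P(M) = 0.3730^3 = 0.051895
P(M+2) = 3 × 0.3730^2 × 0.6270^1 = 0.261702
P(M+4) = 3 × 0.3730^1 × 0.6270^2 = 0.439911
P(M+6) = 0.6270^3 = 0.246492
The M+4 peak is largest (0.439911); scaling to 100 gives 11.8 : 59.5 : 100.0 : 56.0.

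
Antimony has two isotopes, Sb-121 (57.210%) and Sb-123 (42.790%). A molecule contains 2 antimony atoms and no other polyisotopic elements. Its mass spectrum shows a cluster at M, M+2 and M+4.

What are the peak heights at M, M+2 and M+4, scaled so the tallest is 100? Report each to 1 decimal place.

66.8 : 100.0 : 37.4

The 2 Sb atoms are independent, so intensities follow the terms of (0.57210 + 0.42790)^2.
P(M) = 0.57210^2 = 0.327298
P(M+2) = 2 × 0.57210^1 × 0.42790^1 = 0.489603
P(M+4) = 0.42790^2 = 0.183098
The M+2 peak is largest (0.489603); scaling to 100 gives 66.8 : 100.0 : 37.4.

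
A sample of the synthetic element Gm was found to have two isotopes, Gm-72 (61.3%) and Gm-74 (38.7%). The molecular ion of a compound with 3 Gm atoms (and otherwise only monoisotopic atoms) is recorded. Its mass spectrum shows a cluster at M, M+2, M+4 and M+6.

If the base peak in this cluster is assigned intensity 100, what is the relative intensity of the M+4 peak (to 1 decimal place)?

Term probabilities: M 0.2303, M+2 0.4363, M+4 0.2754, M+6 0.0580. Base peak = M+2.
P(M+2) = C(3,1) × 0.613^2 × 0.387^1 = 3 × 0.375769 × 0.3870 = 0.436268 (base)
P(M+4) = C(3,2) × 0.613^1 × 0.387^2 = 3 × 0.6130 × 0.149769 = 0.275425
Relative intensity = 0.275425 / 0.436268 × 100 = 63.1

63.1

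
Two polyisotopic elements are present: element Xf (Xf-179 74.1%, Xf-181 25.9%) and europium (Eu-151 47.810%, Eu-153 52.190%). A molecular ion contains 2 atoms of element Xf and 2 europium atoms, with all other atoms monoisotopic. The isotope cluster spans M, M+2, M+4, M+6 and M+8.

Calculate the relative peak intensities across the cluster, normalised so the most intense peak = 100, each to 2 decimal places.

34.69 : 100.00 : 98.53 : 38.15 : 5.05

Element Xf pattern (n=2): 0.549081 : 0.383838 : 0.067081
Europium pattern (n=2): 0.22857961 : 0.49904078 : 0.27237961
Convolve the two distributions (both contribute in 2-u steps):
  M: 0.549081×0.22857961 = 0.125509
  M+2: 0.549081×0.49904078 + 0.383838×0.22857961 = 0.361751
  M+4: 0.549081×0.27237961 + 0.383838×0.49904078 + 0.067081×0.22857961 = 0.356443
  M+6: 0.383838×0.27237961 + 0.067081×0.49904078 = 0.138026
  M+8: 0.067081×0.27237961 = 0.018271
Scale to base peak (0.361751) = 100: 34.69 : 100.00 : 98.53 : 38.15 : 5.05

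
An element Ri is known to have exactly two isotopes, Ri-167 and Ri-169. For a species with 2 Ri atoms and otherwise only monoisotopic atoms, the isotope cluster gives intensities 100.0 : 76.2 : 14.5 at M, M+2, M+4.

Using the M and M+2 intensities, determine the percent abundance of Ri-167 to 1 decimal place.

Write p for the Ri-167 fraction. I(M+2)/I(M) = [C(2,1)·p^1·(1−p)] / p^2 = 2·(1−p)/p = 76.2/100.0 = 0.7620
(1−p)/p = 0.7620/2 = 0.3810  ⇒  p = 1/(1 + 0.3810) = 0.7241
Ri-167: 72.4%, Ri-169: 27.6%.

72.4%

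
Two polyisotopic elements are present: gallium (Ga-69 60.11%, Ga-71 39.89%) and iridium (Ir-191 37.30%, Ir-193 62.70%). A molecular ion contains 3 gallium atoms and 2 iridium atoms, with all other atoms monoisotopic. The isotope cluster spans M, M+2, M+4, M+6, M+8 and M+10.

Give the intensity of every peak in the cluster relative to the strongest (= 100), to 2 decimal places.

Gallium pattern (n=3): 0.21719018 : 0.43239309 : 0.28694328 : 0.06347345
Iridium pattern (n=2): 0.139129 : 0.467742 : 0.393129
Convolve the two distributions (both contribute in 2-u steps):
  M: 0.21719018×0.139129 = 0.030217
  M+2: 0.21719018×0.467742 + 0.43239309×0.139129 = 0.161747
  M+4: 0.21719018×0.393129 + 0.43239309×0.467742 + 0.28694328×0.139129 = 0.327554
  M+6: 0.43239309×0.393129 + 0.28694328×0.467742 + 0.06347345×0.139129 = 0.313033
  M+8: 0.28694328×0.393129 + 0.06347345×0.467742 = 0.142495
  M+10: 0.06347345×0.393129 = 0.024953
Scale to base peak (0.327554) = 100: 9.23 : 49.38 : 100.00 : 95.57 : 43.50 : 7.62

9.23 : 49.38 : 100.00 : 95.57 : 43.50 : 7.62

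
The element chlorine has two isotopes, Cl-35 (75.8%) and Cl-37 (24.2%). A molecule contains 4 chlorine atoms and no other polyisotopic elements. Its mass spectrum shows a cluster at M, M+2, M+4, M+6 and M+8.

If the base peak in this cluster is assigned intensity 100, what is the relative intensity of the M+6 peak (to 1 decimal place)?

10.2

Term probabilities: M 0.3301, M+2 0.4216, M+4 0.2019, M+6 0.0430, M+8 0.0034. Base peak = M+2.
P(M+2) = C(4,1) × 0.758^3 × 0.242^1 = 4 × 0.43551951 × 0.2420 = 0.421583 (base)
P(M+6) = C(4,3) × 0.758^1 × 0.242^3 = 4 × 0.7580 × 0.01417249 = 0.042971
Relative intensity = 0.042971 / 0.421583 × 100 = 10.2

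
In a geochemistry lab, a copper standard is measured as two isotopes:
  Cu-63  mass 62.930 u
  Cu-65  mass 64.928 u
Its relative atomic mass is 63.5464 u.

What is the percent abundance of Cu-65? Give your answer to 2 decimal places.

Let x be the fractional abundance of Cu-63; then Cu-65 has abundance 1 − x.
62.930·x + 64.928·(1 − x) = 63.5464
(62.930 − 64.928)·x = 63.5464 − 64.928
x = -1.3816 / -1.998 = 0.69149 → 69.15% Cu-63, 30.85% Cu-65.

30.85%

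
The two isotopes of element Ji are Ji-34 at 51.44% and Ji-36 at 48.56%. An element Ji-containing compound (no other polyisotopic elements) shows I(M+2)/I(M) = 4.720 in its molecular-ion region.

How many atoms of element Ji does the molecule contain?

For n independent Ji atoms, I(M+2)/I(M) = n · (abundance Ji-36) / (abundance Ji-34) = n · 0.4856/0.5144.
n = 4.720 × 0.5144/0.4856 = 5.00 ≈ 5

5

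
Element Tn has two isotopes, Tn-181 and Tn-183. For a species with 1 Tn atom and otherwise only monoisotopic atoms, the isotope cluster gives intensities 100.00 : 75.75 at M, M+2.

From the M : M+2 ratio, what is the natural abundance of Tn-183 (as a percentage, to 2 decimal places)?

43.10%

Write p for the Tn-181 fraction. I(M+2)/I(M) = [C(1,1)·p^0·(1−p)] / p^1 = 1·(1−p)/p = 75.75/100.00 = 0.7575
(1−p)/p = 0.7575/1 = 0.7575  ⇒  p = 1/(1 + 0.7575) = 0.5690
Tn-181: 56.90%, Tn-183: 43.10%.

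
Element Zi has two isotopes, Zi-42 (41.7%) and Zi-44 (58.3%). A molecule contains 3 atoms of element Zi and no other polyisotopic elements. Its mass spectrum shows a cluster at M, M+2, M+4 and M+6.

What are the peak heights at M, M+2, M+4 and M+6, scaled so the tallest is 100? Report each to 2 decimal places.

The 3 Zi atoms are independent, so intensities follow the terms of (0.417 + 0.583)^3.
P(M) = 0.417^3 = 0.072512
P(M+2) = 3 × 0.417^2 × 0.583^1 = 0.304132
P(M+4) = 3 × 0.417^1 × 0.583^2 = 0.425201
P(M+6) = 0.583^3 = 0.198155
The M+4 peak is largest (0.425201); scaling to 100 gives 17.05 : 71.53 : 100.00 : 46.60.

17.05 : 71.53 : 100.00 : 46.60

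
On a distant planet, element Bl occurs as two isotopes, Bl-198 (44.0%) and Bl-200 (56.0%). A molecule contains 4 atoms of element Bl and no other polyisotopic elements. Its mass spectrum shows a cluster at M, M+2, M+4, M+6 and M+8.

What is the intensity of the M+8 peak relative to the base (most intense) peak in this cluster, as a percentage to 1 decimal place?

27.0%

Binomial terms of (0.440 + 0.560)^4: M 0.0375, M+2 0.1908, M+4 0.3643, M+6 0.3091, M+8 0.0983 → M+4 is the base peak.
P(M+4) = C(4,2) × 0.440^2 × 0.560^2 = 6 × 0.1936 × 0.3136 = 0.364278 (base)
P(M+8) = C(4,4) × 0.440^0 × 0.560^4 = 1 × 1.0000 × 0.09834496 = 0.098345
Relative intensity = 0.098345 / 0.364278 × 100 = 27.0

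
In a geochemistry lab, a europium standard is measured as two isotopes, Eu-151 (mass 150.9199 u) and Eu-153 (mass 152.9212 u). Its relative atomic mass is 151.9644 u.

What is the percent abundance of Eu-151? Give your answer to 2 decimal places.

47.81%

With x = fraction of Eu-151 (so Eu-153 is 1 − x):
150.9199·x + 152.9212·(1 − x) = 151.9644
(150.9199 − 152.9212)·x = 151.9644 − 152.9212
x = -0.9568 / -2.0013 = 0.47809 → 47.81% Eu-151, 52.19% Eu-153.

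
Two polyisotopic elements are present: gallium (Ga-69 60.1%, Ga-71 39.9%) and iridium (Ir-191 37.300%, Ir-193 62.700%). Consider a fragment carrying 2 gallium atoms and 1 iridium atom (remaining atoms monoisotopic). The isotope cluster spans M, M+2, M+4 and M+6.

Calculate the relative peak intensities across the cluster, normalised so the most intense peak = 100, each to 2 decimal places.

Gallium pattern (n=2): 0.361201 : 0.479598 : 0.159201
Iridium pattern (n=1): 0.3730 : 0.6270
Convolve the two distributions (both contribute in 2-u steps):
  M: 0.361201×0.3730 = 0.134728
  M+2: 0.361201×0.6270 + 0.479598×0.3730 = 0.405363
  M+4: 0.479598×0.6270 + 0.159201×0.3730 = 0.360090
  M+6: 0.159201×0.6270 = 0.099819
Scale to base peak (0.405363) = 100: 33.24 : 100.00 : 88.83 : 24.62

33.24 : 100.00 : 88.83 : 24.62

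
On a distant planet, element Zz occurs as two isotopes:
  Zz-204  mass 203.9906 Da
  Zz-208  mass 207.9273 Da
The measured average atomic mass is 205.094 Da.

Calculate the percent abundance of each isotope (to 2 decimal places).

Writing the weighted mean with unknown fraction x of Zz-204:
203.9906·x + 207.9273·(1 − x) = 205.094
(203.9906 − 207.9273)·x = 205.094 − 207.9273
x = -2.8333 / -3.9367 = 0.71971 → 71.97% Zz-204, 28.03% Zz-208.

Zz-204: 71.97%, Zz-208: 28.03%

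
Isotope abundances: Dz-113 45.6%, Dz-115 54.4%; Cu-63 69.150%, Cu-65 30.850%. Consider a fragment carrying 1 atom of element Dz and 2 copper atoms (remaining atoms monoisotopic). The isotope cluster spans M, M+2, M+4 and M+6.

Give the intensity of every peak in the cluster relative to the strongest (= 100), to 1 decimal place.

48.0 : 100.0 : 60.6 : 11.4

Element Dz pattern (n=1): 0.4560 : 0.5440
Copper pattern (n=2): 0.47817225 : 0.4266555 : 0.09517225
Convolve the two distributions (both contribute in 2-u steps):
  M: 0.4560×0.47817225 = 0.218047
  M+2: 0.4560×0.4266555 + 0.5440×0.47817225 = 0.454681
  M+4: 0.4560×0.09517225 + 0.5440×0.4266555 = 0.275499
  M+6: 0.5440×0.09517225 = 0.051774
Scale to base peak (0.454681) = 100: 48.0 : 100.0 : 60.6 : 11.4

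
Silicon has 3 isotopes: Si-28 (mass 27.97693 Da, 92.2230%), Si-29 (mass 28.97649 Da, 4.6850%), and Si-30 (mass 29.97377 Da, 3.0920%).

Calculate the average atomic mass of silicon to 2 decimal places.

Average mass = Σ (abundance × isotope mass) = 0.922230 × 27.97693 + 0.046850 × 28.97649 + 0.030920 × 29.97377
= 25.801164 + 1.357549 + 0.926789 = 28.085502 Da

28.09 Da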